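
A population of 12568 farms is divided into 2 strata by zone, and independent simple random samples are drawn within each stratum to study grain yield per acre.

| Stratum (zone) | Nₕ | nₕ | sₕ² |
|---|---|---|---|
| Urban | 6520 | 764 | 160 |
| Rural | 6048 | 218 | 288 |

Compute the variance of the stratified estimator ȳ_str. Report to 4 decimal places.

Var(ȳ_str) = Σₕ Wₕ²(1 − fₕ)sₕ²/nₕ with Wₕ = Nₕ/N, N = 12568.
Urban: Wₕ = 0.51877785; term = 0.51877785²·(1 − 0.11717791)·160/764 = 0.049757971.
Rural: Wₕ = 0.48122215; term = 0.48122215²·(1 − 0.03604497)·288/218 = 0.29490626.
Sum = 0.34466423.

0.3447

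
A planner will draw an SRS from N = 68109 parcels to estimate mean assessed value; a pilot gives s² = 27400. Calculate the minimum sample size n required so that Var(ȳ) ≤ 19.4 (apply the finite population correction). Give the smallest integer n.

Without fpc, n₀ = s²/D = 27400/19.4 = 1412.3711.
With fpc, (1 − n/N)·s²/n ≤ D requires n ≥ n₀/(1 + n₀/N) = 1412.3711/(1 + 1412.3711/68109) = 1383.6779.
Rounding up, n = 1384.

1384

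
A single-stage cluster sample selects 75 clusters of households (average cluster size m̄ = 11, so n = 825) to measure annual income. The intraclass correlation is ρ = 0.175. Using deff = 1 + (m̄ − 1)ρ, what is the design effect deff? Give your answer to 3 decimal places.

2.750

deff = 1 + (11 − 1)·0.175 = 1 + 1.75 = 2.75.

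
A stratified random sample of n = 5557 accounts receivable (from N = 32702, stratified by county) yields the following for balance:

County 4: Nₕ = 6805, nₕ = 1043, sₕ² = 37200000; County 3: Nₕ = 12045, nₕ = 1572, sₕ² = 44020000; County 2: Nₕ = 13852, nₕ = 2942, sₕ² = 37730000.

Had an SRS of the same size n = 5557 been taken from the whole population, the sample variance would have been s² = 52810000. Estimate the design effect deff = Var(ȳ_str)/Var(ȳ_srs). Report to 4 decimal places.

0.8142

Var(ȳ_str) = Σ Wₕ²(1−fₕ)sₕ²/nₕ with Wₕ = Nₕ/32702:
  County 4: (6805/32702)²·(1−1043/6805)·37200000/1043 = 1307.7098
  County 3: (12045/32702)²·(1−1572/12045)·44020000/1572 = 3303.1384
  County 2: (13852/32702)²·(1−2942/13852)·37730000/2942 = 1812.3111
  → Var(ȳ_str) = 6423.1593.
Var(ȳ_srs) = (1 − 5557/32702)·52810000/5557 = 7888.4432.
deff = 6423.1593 / 7888.4432 = 0.8142.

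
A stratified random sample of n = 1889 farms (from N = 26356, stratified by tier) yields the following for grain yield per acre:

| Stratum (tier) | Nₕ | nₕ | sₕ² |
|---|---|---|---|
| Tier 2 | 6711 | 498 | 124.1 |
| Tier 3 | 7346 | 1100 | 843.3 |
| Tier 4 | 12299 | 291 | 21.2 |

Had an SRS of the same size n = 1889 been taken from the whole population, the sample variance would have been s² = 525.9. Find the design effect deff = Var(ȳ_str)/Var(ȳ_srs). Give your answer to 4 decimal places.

Var(ȳ_str) = Σ Wₕ²(1−fₕ)sₕ²/nₕ with Wₕ = Nₕ/26356:
  Tier 2: (6711/26356)²·(1−498/6711)·124.1/498 = 0.014957948
  Tier 3: (7346/26356)²·(1−1100/7346)·843.3/1100 = 0.05063879
  Tier 4: (12299/26356)²·(1−291/12299)·21.2/291 = 0.015489035
  → Var(ȳ_str) = 0.081085773.
Var(ȳ_srs) = (1 − 1889/26356)·525.9/1889 = 0.25844756.
deff = 0.081085773 / 0.25844756 = 0.3137.

0.3137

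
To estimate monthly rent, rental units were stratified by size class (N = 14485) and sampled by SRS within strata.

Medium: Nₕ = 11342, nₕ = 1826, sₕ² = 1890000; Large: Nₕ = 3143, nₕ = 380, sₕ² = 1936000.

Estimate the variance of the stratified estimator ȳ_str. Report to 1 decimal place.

Var(ȳ_str) = Σₕ Wₕ²(1 − fₕ)sₕ²/nₕ with Wₕ = Nₕ/N, N = 14485.
Medium: Wₕ = 0.78301691; term = 0.78301691²·(1 − 0.16099453)·1890000/1826 = 532.43685.
Large: Wₕ = 0.21698309; term = 0.21698309²·(1 − 0.12090360)·1936000/380 = 210.86768.
Sum = 743.30453.

743.3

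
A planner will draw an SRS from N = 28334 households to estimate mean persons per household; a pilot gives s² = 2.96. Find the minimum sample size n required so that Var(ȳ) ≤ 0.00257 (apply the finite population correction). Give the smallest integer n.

1107

Without fpc, n₀ = s²/D = 2.96/0.00257 = 1151.7510.
With fpc, (1 − n/N)·s²/n ≤ D requires n ≥ n₀/(1 + n₀/N) = 1151.7510/(1 + 1151.7510/28334) = 1106.7621.
Rounding up, n = 1107.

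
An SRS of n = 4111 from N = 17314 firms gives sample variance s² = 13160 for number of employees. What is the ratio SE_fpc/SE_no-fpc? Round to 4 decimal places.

f = n/N = 4111/17314 = 0.23743791.
SE_no-fpc = √(s²/n) = 1.7891807; SE_fpc = √((1−f)s²/n) = 1.5623985.
Ratio = √(1−f) = 0.87324801.

0.8732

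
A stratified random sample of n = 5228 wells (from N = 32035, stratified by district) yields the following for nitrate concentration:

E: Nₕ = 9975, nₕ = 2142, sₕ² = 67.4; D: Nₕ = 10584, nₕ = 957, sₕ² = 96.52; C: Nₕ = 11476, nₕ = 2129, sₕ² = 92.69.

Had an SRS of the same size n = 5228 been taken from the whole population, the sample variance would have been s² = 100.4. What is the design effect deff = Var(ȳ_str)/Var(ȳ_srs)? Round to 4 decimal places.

Var(ȳ_str) = Σ Wₕ²(1−fₕ)sₕ²/nₕ with Wₕ = Nₕ/32035:
  E: (9975/32035)²·(1−2142/9975)·67.4/2142 = 0.0023956976
  D: (10584/32035)²·(1−957/10584)·96.52/957 = 0.010013749
  C: (11476/32035)²·(1−2129/11476)·92.69/2129 = 0.0045506197
  → Var(ȳ_str) = 0.016960066.
Var(ȳ_srs) = (1 − 5228/32035)·100.4/5228 = 0.016070213.
deff = 0.016960066 / 0.016070213 = 1.0554.

1.0554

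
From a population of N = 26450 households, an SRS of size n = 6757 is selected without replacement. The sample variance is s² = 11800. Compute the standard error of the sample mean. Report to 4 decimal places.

Under SRS without replacement, Var(ȳ) = (1 − f)·s²/n with f = n/N = 6757/26450 = 0.25546314.
Var(ȳ) = (1 − 0.25546314)·11800/6757 = 0.74453686·1.7463371 = 1.3002124.
SE(ȳ) = √(1.3002124) = 1.1403.

1.1403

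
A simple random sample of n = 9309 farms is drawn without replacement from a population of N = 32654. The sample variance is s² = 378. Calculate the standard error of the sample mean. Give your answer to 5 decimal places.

0.17038

Under SRS without replacement, Var(ȳ) = (1 − f)·s²/n with f = n/N = 9309/32654 = 0.28507993.
Var(ȳ) = (1 − 0.28507993)·378/9309 = 0.71492007·0.040605865 = 0.029029948.
SE(ȳ) = √(0.029029948) = 0.17038.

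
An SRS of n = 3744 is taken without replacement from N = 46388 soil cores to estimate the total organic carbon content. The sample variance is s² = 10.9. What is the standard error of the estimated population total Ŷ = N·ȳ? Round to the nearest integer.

2400

Var(Ŷ) = N²·Var(ȳ) = N²·(1 − n/N)·s²/n.
f = 3744/46388 = 0.08071053; Var(ȳ) = 0.91928947·10.9/3744 = 0.0026763502.
Var(Ŷ) = 46388² · 0.0026763502 = 5.7590949 × 10^6.
SE(Ŷ) = √(5.7590949 × 10^6) = 2400.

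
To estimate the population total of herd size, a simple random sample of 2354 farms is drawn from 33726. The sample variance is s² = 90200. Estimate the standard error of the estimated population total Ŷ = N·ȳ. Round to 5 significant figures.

Var(Ŷ) = N²·Var(ȳ) = N²·(1 − n/N)·s²/n.
f = 2354/33726 = 0.06979778; Var(ȳ) = 0.93020222·90200/2354 = 35.643263.
Var(Ŷ) = 33726² · 35.643263 = 4.0542183 × 10^10.
SE(Ŷ) = √(4.0542183 × 10^10) = 201350.

201350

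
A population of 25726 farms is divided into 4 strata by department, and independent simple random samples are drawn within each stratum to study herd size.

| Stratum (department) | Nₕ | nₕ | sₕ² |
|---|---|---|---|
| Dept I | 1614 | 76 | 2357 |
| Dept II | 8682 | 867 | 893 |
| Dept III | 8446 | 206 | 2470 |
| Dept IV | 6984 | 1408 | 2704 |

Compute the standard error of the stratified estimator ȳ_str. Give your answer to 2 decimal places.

1.26

Var(ȳ_str) = Σₕ Wₕ²(1 − fₕ)sₕ²/nₕ with Wₕ = Nₕ/N, N = 25726.
Dept I: Wₕ = 0.06273809; term = 0.06273809²·(1 − 0.04708798)·2357/76 = 0.11632186.
Dept II: Wₕ = 0.33747959; term = 0.33747959²·(1 − 0.09986178)·893/867 = 0.10559336.
Dept III: Wₕ = 0.32830599; term = 0.32830599²·(1 − 0.02439024)·2470/206 = 1.2608502.
Dept IV: Wₕ = 0.27147633; term = 0.27147633²·(1 − 0.20160367)·2704/1408 = 0.1130021.
Sum = 1.5957675.
SE = √(1.5957675) = 1.26.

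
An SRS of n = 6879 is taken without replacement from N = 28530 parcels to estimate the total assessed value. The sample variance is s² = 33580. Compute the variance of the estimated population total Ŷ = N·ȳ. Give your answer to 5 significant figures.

Var(Ŷ) = N²·Var(ȳ) = N²·(1 − n/N)·s²/n.
f = 6879/28530 = 0.24111462; Var(ȳ) = 0.75888538·33580/6879 = 3.7045168.
Var(Ŷ) = 28530² · 3.7045168 = 3.0153318 × 10^9.

3.0153 × 10^9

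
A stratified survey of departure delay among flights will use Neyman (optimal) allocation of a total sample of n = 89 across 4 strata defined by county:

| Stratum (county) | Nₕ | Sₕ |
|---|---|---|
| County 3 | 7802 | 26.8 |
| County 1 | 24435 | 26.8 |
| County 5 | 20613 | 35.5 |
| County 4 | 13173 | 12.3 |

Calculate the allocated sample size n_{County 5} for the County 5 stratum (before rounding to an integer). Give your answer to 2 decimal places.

Neyman allocation: nₕ = n·NₕSₕ / Σⱼ NⱼSⱼ.
Σ NⱼSⱼ = 7802·26.8 + 24435·26.8 + 20613·35.5 + 13173·12.3 = 1.757741 × 10^6.
n_{County 5} = 89·20613·35.5 / (1.757741 × 10^6) = 37.05.

37.05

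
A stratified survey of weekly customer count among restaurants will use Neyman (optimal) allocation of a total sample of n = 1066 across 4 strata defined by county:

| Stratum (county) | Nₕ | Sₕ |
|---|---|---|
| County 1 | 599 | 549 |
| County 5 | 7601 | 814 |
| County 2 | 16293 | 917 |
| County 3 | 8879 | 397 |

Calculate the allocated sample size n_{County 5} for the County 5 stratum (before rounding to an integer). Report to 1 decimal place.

264.0

Neyman allocation: nₕ = n·NₕSₕ / Σⱼ NⱼSⱼ.
Σ NⱼSⱼ = 599·549 + 7601·814 + 16293·917 + 8879·397 = 2.4981709 × 10^7.
n_{County 5} = 1066·7601·814 / (2.4981709 × 10^7) = 264.0.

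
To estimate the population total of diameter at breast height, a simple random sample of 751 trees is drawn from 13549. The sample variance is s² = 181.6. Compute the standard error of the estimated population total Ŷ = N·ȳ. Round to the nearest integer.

6475

Var(Ŷ) = N²·Var(ȳ) = N²·(1 − n/N)·s²/n.
f = 751/13549 = 0.05542844; Var(ȳ) = 0.94457156·181.6/751 = 0.22840772.
Var(Ŷ) = 13549² · 0.22840772 = 4.1930039 × 10^7.
SE(Ŷ) = √(4.1930039 × 10^7) = 6475.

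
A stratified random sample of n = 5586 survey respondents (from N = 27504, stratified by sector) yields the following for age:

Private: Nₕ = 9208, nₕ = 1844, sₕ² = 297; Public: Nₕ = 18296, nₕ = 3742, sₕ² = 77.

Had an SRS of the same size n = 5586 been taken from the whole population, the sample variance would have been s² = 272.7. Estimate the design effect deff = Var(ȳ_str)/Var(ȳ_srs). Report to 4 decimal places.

0.5573

Var(ȳ_str) = Σ Wₕ²(1−fₕ)sₕ²/nₕ with Wₕ = Nₕ/27504:
  Private: (9208/27504)²·(1−1844/9208)·297/1844 = 0.014437198
  Public: (18296/27504)²·(1−3742/18296)·77/3742 = 0.0072432545
  → Var(ȳ_str) = 0.021680453.
Var(ȳ_srs) = (1 − 5586/27504)·272.7/5586 = 0.038903553.
deff = 0.021680453 / 0.038903553 = 0.5573.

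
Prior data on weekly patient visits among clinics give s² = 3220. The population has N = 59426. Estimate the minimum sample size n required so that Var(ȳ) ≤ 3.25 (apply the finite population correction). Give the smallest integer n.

Without fpc, n₀ = s²/D = 3220/3.25 = 990.7692.
With fpc, (1 − n/N)·s²/n ≤ D requires n ≥ n₀/(1 + n₀/N) = 990.7692/(1 + 990.7692/59426) = 974.5217.
Rounding up, n = 975.

975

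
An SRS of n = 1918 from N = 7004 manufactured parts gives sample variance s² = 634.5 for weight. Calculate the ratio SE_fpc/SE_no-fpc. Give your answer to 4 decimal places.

0.8521

f = n/N = 1918/7004 = 0.27384352.
SE_no-fpc = √(s²/n) = 0.57516376; SE_fpc = √((1−f)s²/n) = 0.49012474.
Ratio = √(1−f) = 0.85214816.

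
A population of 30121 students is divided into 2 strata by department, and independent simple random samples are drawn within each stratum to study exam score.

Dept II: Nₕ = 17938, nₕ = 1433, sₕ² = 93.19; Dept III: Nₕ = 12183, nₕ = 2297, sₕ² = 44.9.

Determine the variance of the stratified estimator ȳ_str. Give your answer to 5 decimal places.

Var(ȳ_str) = Σₕ Wₕ²(1 − fₕ)sₕ²/nₕ with Wₕ = Nₕ/N, N = 30121.
Dept II: Wₕ = 0.59553136; term = 0.59553136²·(1 − 0.07988627)·93.19/1433 = 0.021221393.
Dept III: Wₕ = 0.40446864; term = 0.40446864²·(1 − 0.18854141)·44.9/2297 = 0.0025949048.
Sum = 0.023816298.

0.02382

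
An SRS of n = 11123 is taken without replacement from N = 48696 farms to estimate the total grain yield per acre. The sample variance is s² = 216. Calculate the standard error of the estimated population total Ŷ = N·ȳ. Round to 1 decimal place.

5960.7

Var(Ŷ) = N²·Var(ȳ) = N²·(1 − n/N)·s²/n.
f = 11123/48696 = 0.22841712; Var(ȳ) = 0.77158288·216/11123 = 0.014983539.
Var(Ŷ) = 48696² · 0.014983539 = 3.5530472 × 10^7.
SE(Ŷ) = √(3.5530472 × 10^7) = 5960.7.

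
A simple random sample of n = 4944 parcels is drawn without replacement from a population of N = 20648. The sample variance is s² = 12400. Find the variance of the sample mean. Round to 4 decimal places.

Under SRS without replacement, Var(ȳ) = (1 − f)·s²/n with f = n/N = 4944/20648 = 0.23944208.
Var(ȳ) = (1 − 0.23944208)·12400/4944 = 0.76055792·2.5080906 = 1.9075482.

1.9075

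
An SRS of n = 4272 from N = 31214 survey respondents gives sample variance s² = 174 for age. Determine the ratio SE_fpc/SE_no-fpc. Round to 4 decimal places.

f = n/N = 4272/31214 = 0.13686166.
SE_no-fpc = √(s²/n) = 0.20181758; SE_fpc = √((1−f)s²/n) = 0.18749911.
Ratio = √(1−f) = 0.92905239.

0.9291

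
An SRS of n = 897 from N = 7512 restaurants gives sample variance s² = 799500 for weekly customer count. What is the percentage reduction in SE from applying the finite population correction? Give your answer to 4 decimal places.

f = n/N = 897/7512 = 0.11940895.
SE_no-fpc = √(s²/n) = 29.854721; SE_fpc = √((1−f)s²/n) = 28.015614.
Ratio = √(1−f) = 0.93839813. Reduction = 100·(1 − 0.93839813) = 6.1602%.

6.1602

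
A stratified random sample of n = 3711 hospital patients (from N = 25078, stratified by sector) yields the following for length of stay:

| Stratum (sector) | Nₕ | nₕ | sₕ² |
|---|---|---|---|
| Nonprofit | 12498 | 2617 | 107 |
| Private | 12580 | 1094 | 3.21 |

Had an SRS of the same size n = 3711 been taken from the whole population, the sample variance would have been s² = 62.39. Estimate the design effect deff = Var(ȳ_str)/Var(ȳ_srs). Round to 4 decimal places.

Var(ȳ_str) = Σ Wₕ²(1−fₕ)sₕ²/nₕ with Wₕ = Nₕ/25078:
  Nonprofit: (12498/25078)²·(1−2617/12498)·107/2617 = 0.0080285234
  Private: (12580/25078)²·(1−1094/12580)·3.21/1094 = 6.7414197 × 10^-4
  → Var(ȳ_str) = 0.0087026654.
Var(ȳ_srs) = (1 − 3711/25078)·62.39/3711 = 0.014324342.
deff = 0.0087026654 / 0.014324342 = 0.6075.

0.6075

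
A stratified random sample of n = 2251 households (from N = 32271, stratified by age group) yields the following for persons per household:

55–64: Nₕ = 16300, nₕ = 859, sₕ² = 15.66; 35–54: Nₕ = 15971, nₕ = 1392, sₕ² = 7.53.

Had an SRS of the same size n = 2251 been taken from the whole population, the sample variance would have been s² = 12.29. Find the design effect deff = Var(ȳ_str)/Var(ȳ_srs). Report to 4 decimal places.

Var(ȳ_str) = Σ Wₕ²(1−fₕ)sₕ²/nₕ with Wₕ = Nₕ/32271:
  55–64: (16300/32271)²·(1−859/16300)·15.66/859 = 0.0044059217
  35–54: (15971/32271)²·(1−1392/15971)·7.53/1392 = 0.0012094579
  → Var(ȳ_str) = 0.0056153796.
Var(ȳ_srs) = (1 − 2251/32271)·12.29/2251 = 0.0050789584.
deff = 0.0056153796 / 0.0050789584 = 1.1056.

1.1056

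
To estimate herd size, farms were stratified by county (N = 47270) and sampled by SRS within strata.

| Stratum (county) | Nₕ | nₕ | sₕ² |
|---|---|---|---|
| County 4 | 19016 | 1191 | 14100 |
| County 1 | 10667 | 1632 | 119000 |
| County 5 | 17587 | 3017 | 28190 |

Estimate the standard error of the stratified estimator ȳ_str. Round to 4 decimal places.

2.4520

Var(ȳ_str) = Σₕ Wₕ²(1 − fₕ)sₕ²/nₕ with Wₕ = Nₕ/N, N = 47270.
County 4: Wₕ = 0.40228475; term = 0.40228475²·(1 − 0.06263147)·14100/1191 = 1.7959112.
County 1: Wₕ = 0.22566110; term = 0.22566110²·(1 − 0.15299522)·119000/1632 = 3.1450391.
County 5: Wₕ = 0.37205416; term = 0.37205416²·(1 − 0.17154717)·28190/3017 = 1.071519.
Sum = 6.0124693.
SE = √(6.0124693) = 2.4520.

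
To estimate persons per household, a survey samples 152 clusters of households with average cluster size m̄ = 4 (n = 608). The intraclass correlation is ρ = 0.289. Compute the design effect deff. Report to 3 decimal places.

deff = 1 + (4 − 1)·0.289 = 1 + 0.867 = 1.867.

1.867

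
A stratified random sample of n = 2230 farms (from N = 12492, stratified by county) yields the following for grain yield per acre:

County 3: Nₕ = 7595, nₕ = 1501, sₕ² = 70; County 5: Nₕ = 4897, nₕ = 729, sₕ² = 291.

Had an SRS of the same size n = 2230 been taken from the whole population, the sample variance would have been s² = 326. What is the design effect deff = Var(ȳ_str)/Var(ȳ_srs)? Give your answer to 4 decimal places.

Var(ȳ_str) = Σ Wₕ²(1−fₕ)sₕ²/nₕ with Wₕ = Nₕ/12492:
  County 3: (7595/12492)²·(1−1501/7595)·70/1501 = 0.013831957
  County 5: (4897/12492)²·(1−729/4897)·291/729 = 0.052210677
  → Var(ȳ_str) = 0.066042634.
Var(ȳ_srs) = (1 − 2230/12492)·326/2230 = 0.12009164.
deff = 0.066042634 / 0.12009164 = 0.5499.

0.5499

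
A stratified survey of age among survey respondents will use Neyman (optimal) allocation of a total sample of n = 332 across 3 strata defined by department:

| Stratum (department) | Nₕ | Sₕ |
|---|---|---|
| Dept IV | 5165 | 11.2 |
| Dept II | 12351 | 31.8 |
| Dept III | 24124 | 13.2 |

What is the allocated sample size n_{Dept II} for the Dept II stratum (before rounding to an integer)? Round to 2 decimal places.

169.56

Neyman allocation: nₕ = n·NₕSₕ / Σⱼ NⱼSⱼ.
Σ NⱼSⱼ = 5165·11.2 + 12351·31.8 + 24124·13.2 = 769046.6.
n_{Dept II} = 332·12351·31.8 / 769046.6 = 169.56.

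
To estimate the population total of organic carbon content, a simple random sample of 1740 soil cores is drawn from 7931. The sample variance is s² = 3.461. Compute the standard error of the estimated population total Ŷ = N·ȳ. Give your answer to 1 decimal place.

312.5

Var(Ŷ) = N²·Var(ȳ) = N²·(1 − n/N)·s²/n.
f = 1740/7931 = 0.21939226; Var(ȳ) = 0.78060774·3.461/1740 = 0.0015526916.
Var(Ŷ) = 7931² · 0.0015526916 = 97665.483.
SE(Ŷ) = √(97665.483) = 312.5.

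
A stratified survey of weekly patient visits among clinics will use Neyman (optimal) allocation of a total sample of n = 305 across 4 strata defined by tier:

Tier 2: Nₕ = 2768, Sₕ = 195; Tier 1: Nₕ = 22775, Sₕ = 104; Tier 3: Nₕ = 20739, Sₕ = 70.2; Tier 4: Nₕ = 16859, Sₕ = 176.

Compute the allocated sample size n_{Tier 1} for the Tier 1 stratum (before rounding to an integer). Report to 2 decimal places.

Neyman allocation: nₕ = n·NₕSₕ / Σⱼ NⱼSⱼ.
Σ NⱼSⱼ = 2768·195 + 22775·104 + 20739·70.2 + 16859·176 = 7.3314218 × 10^6.
n_{Tier 1} = 305·22775·104 / (7.3314218 × 10^6) = 98.54.

98.54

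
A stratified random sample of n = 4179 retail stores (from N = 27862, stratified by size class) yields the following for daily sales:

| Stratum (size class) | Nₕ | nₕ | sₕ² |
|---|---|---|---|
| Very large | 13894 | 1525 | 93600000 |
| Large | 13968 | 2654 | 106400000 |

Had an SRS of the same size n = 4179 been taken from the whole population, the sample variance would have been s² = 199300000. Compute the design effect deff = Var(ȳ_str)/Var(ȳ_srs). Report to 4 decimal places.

Var(ȳ_str) = Σ Wₕ²(1−fₕ)sₕ²/nₕ with Wₕ = Nₕ/27862:
  Very large: (13894/27862)²·(1−1525/13894)·93600000/1525 = 13587.618
  Large: (13968/27862)²·(1−2654/13968)·106400000/2654 = 8161.4352
  → Var(ȳ_str) = 21749.053.
Var(ȳ_srs) = (1 − 4179/27862)·199300000/4179 = 40537.723.
deff = 21749.053 / 40537.723 = 0.5365.

0.5365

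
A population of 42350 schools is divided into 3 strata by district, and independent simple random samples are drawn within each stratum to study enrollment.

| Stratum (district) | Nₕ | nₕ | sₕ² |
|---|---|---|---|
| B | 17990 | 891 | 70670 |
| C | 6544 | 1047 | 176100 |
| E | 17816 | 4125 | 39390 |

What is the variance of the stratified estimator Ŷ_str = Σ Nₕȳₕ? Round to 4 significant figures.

3.278 × 10^10

Var(Ŷ_str) = Σₕ Nₕ²(1 − fₕ)sₕ²/nₕ.
B: 17990²·(1 − 891/17990)·70670/891 = 2.4398283 × 10^10.
C: 6544²·(1 − 1047/6544)·176100/1047 = 6.0503668 × 10^9.
E: 17816²·(1 − 4125/17816)·39390/4125 = 2.3292033 × 10^9.
Sum = 3.2777853 × 10^10.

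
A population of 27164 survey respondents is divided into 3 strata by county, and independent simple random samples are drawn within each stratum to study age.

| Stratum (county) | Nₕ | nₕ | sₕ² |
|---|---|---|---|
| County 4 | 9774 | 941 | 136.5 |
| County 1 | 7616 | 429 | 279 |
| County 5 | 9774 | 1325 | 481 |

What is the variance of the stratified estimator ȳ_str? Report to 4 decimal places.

Var(ȳ_str) = Σₕ Wₕ²(1 − fₕ)sₕ²/nₕ with Wₕ = Nₕ/N, N = 27164.
County 4: Wₕ = 0.35981446; term = 0.35981446²·(1 − 0.09627583)·136.5/941 = 0.016972122.
County 1: Wₕ = 0.28037108; term = 0.28037108²·(1 − 0.05632878)·279/429 = 0.048242971.
County 5: Wₕ = 0.35981446; term = 0.35981446²·(1 − 0.13556374)·481/1325 = 0.040627435.
Sum = 0.10584253.

0.1058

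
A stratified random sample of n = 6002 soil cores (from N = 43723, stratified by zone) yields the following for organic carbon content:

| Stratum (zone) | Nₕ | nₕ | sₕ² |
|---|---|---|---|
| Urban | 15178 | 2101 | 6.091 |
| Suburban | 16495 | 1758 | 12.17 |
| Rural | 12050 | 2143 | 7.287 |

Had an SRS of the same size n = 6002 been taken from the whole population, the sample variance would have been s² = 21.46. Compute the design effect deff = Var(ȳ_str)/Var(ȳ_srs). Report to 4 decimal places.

0.4518

Var(ȳ_str) = Σ Wₕ²(1−fₕ)sₕ²/nₕ with Wₕ = Nₕ/43723:
  Urban: (15178/43723)²·(1−2101/15178)·6.091/2101 = 3.0099918 × 10^-4
  Suburban: (16495/43723)²·(1−1758/16495)·12.17/1758 = 8.8026454 × 10^-4
  Rural: (12050/43723)²·(1−2143/12050)·7.287/2143 = 2.12342 × 10^-4
  → Var(ȳ_str) = 0.0013936057.
Var(ȳ_srs) = (1 − 6002/43723)·21.46/6002 = 0.0030846577.
deff = 0.0013936057 / 0.0030846577 = 0.4518.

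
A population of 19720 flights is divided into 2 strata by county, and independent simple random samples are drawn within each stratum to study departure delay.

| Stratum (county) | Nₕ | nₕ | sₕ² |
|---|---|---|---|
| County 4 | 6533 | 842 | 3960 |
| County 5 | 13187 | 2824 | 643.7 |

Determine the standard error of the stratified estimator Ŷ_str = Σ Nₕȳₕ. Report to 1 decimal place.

14352.9

Var(Ŷ_str) = Σₕ Nₕ²(1 − fₕ)sₕ²/nₕ.
County 4: 6533²·(1 − 842/6533)·3960/842 = 1.7485753 × 10^8.
County 5: 13187²·(1 − 2824/13187)·643.7/2824 = 3.1149446 × 10^7.
Sum = 2.0600698 × 10^8.
SE = √(2.0600698 × 10^8) = 14352.9.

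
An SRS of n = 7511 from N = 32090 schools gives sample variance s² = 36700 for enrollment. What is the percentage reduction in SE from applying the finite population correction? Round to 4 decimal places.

f = n/N = 7511/32090 = 0.23406045.
SE_no-fpc = √(s²/n) = 2.2104676; SE_fpc = √((1−f)s²/n) = 1.9345564.
Ratio = √(1−f) = 0.87517972. Reduction = 100·(1 − 0.87517972) = 12.4820%.

12.4820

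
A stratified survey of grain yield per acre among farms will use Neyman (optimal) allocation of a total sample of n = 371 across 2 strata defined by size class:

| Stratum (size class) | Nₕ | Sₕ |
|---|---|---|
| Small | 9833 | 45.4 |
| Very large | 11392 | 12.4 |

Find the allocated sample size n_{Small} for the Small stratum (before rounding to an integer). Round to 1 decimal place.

Neyman allocation: nₕ = n·NₕSₕ / Σⱼ NⱼSⱼ.
Σ NⱼSⱼ = 9833·45.4 + 11392·12.4 = 587679.
n_{Small} = 371·9833·45.4 / 587679 = 281.8.

281.8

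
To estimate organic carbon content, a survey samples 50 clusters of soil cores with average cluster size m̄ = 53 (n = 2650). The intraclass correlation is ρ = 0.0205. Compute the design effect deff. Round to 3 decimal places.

2.066

deff = 1 + (53 − 1)·0.0205 = 1 + 1.066 = 2.066.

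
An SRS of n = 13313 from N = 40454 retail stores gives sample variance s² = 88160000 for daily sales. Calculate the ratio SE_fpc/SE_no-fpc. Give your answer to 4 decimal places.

f = n/N = 13313/40454 = 0.32908983.
SE_no-fpc = √(s²/n) = 81.376278; SE_fpc = √((1−f)s²/n) = 66.654582.
Ratio = √(1−f) = 0.81909106.

0.8191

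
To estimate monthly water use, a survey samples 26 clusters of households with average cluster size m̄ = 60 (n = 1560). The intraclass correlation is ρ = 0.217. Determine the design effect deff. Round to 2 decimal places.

deff = 1 + (60 − 1)·0.217 = 1 + 12.803 = 13.803.

13.80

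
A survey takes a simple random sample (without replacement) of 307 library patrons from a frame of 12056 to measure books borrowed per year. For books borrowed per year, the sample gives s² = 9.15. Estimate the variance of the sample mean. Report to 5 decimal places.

Under SRS without replacement, Var(ȳ) = (1 − f)·s²/n with f = n/N = 307/12056 = 0.02546450.
Var(ȳ) = (1 − 0.02546450)·9.15/307 = 0.97453550·0.02980456 = 0.029045602.

0.02905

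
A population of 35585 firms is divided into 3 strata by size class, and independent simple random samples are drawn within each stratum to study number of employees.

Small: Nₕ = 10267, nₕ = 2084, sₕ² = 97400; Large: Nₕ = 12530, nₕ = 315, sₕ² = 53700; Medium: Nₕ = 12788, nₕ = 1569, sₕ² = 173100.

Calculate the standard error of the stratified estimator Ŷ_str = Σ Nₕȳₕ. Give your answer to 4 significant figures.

Var(Ŷ_str) = Σₕ Nₕ²(1 − fₕ)sₕ²/nₕ.
Small: 10267²·(1 − 2084/10267)·97400/2084 = 3.9266063 × 10^9.
Large: 12530²·(1 − 315/12530)·53700/315 = 2.6092054 × 10^10.
Medium: 12788²·(1 − 1569/12788)·173100/1569 = 1.5828177 × 10^10.
Sum = 4.5846837 × 10^10.
SE = √(4.5846837 × 10^10) = 214100.

214100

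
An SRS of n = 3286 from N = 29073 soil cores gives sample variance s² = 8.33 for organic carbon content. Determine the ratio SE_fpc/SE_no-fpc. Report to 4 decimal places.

f = n/N = 3286/29073 = 0.11302583.
SE_no-fpc = √(s²/n) = 0.050348753; SE_fpc = √((1−f)s²/n) = 0.047418106.
Ratio = √(1−f) = 0.94179306.

0.9418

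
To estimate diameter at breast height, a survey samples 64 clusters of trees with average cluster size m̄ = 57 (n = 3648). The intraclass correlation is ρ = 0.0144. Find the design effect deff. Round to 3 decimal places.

deff = 1 + (57 − 1)·0.0144 = 1 + 0.8064 = 1.8064.

1.806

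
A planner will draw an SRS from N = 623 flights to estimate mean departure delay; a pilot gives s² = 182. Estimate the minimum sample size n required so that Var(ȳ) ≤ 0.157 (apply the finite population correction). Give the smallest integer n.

Without fpc, n₀ = s²/D = 182/0.157 = 1159.2357.
With fpc, (1 − n/N)·s²/n ≤ D requires n ≥ n₀/(1 + n₀/N) = 1159.2357/(1 + 1159.2357/623) = 405.2235.
Rounding up, n = 406.

406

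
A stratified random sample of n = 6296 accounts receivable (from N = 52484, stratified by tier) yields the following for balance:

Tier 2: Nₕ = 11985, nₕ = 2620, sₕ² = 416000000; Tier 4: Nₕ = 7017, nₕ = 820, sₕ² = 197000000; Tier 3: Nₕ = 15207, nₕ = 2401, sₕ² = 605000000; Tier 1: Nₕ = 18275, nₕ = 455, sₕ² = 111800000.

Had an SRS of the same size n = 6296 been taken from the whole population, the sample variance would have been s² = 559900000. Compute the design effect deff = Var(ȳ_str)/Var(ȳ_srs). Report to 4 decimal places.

Var(ȳ_str) = Σ Wₕ²(1−fₕ)sₕ²/nₕ with Wₕ = Nₕ/52484:
  Tier 2: (11985/52484)²·(1−2620/11985)·416000000/2620 = 6469.698
  Tier 4: (7017/52484)²·(1−820/7017)·197000000/820 = 3792.5516
  Tier 3: (15207/52484)²·(1−2401/15207)·605000000/2401 = 17814.203
  Tier 1: (18275/52484)²·(1−455/18275)·111800000/455 = 29049.699
  → Var(ȳ_str) = 57126.152.
Var(ȳ_srs) = (1 − 6296/52484)·559900000/6296 = 78261.466.
deff = 57126.152 / 78261.466 = 0.7299.

0.7299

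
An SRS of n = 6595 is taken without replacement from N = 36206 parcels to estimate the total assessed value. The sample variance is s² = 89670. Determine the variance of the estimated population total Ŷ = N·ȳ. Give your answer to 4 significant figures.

1.458 × 10^10

Var(Ŷ) = N²·Var(ȳ) = N²·(1 − n/N)·s²/n.
f = 6595/36206 = 0.18215213; Var(ȳ) = 0.81784787·89670/6595 = 11.120003.
Var(Ŷ) = 36206² · 11.120003 = 1.4576928 × 10^10.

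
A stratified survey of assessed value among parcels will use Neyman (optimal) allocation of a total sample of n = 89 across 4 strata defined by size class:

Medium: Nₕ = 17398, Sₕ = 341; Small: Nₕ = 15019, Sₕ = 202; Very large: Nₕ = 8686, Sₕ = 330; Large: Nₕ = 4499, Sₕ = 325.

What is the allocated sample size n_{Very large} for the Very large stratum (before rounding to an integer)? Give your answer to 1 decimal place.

19.2

Neyman allocation: nₕ = n·NₕSₕ / Σⱼ NⱼSⱼ.
Σ NⱼSⱼ = 17398·341 + 15019·202 + 8686·330 + 4499·325 = 1.3295111 × 10^7.
n_{Very large} = 89·8686·330 / (1.3295111 × 10^7) = 19.2.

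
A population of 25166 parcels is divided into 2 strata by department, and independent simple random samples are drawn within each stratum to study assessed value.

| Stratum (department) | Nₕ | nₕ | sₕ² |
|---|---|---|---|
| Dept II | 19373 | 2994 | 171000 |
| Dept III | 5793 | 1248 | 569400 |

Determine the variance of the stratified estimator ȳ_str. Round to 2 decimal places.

47.58

Var(ȳ_str) = Σₕ Wₕ²(1 − fₕ)sₕ²/nₕ with Wₕ = Nₕ/N, N = 25166.
Dept II: Wₕ = 0.76980847; term = 0.76980847²·(1 − 0.15454499)·171000/2994 = 28.615424.
Dept III: Wₕ = 0.23019153; term = 0.23019153²·(1 − 0.21543242)·569400/1248 = 18.967579.
Sum = 47.583003.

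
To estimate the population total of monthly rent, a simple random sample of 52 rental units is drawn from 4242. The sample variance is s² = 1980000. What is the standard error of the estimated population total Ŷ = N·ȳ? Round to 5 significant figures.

822670

Var(Ŷ) = N²·Var(ȳ) = N²·(1 − n/N)·s²/n.
f = 52/4242 = 0.01225837; Var(ȳ) = 0.98774163·1980000/52 = 37610.162.
Var(Ŷ) = 4242² · 37610.162 = 6.7677847 × 10^11.
SE(Ŷ) = √(6.7677847 × 10^11) = 822670.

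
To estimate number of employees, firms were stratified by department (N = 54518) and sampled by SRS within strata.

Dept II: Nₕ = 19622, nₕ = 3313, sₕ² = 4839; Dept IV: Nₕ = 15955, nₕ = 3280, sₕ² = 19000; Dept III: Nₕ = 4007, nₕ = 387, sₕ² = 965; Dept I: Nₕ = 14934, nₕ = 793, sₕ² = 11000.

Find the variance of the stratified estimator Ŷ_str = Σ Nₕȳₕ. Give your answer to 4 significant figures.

4.604 × 10^9

Var(Ŷ_str) = Σₕ Nₕ²(1 − fₕ)sₕ²/nₕ.
Dept II: 19622²·(1 − 3313/19622)·4839/3313 = 4.6741731 × 10^8.
Dept IV: 15955²·(1 − 3280/15955)·19000/3280 = 1.1714521 × 10^9.
Dept III: 4007²·(1 − 387/4007)·965/387 = 3.6169646 × 10^7.
Dept I: 14934²·(1 − 793/14934)·11000/793 = 2.9293804 × 10^9.
Sum = 4.6044195 × 10^9.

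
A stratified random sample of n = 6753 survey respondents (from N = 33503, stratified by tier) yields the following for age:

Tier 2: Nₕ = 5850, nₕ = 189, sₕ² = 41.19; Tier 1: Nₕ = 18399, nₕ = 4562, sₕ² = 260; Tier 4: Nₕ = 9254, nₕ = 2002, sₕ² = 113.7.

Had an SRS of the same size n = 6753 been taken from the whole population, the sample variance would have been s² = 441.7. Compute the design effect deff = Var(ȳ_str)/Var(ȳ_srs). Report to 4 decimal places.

Var(ȳ_str) = Σ Wₕ²(1−fₕ)sₕ²/nₕ with Wₕ = Nₕ/33503:
  Tier 2: (5850/33503)²·(1−189/5850)·41.19/189 = 0.0064300095
  Tier 1: (18399/33503)²·(1−4562/18399)·260/4562 = 0.012926675
  Tier 4: (9254/33503)²·(1−2002/9254)·113.7/2002 = 0.0033955981
  → Var(ȳ_str) = 0.022752283.
Var(ȳ_srs) = (1 − 6753/33503)·441.7/6753 = 0.052224073.
deff = 0.022752283 / 0.052224073 = 0.4357.

0.4357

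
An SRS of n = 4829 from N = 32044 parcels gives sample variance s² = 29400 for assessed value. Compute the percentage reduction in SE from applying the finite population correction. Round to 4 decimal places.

f = n/N = 4829/32044 = 0.15069904.
SE_no-fpc = √(s²/n) = 2.4674313; SE_fpc = √((1−f)s²/n) = 2.2739236.
Ratio = √(1−f) = 0.92157526. Reduction = 100·(1 − 0.92157526) = 7.8425%.

7.8425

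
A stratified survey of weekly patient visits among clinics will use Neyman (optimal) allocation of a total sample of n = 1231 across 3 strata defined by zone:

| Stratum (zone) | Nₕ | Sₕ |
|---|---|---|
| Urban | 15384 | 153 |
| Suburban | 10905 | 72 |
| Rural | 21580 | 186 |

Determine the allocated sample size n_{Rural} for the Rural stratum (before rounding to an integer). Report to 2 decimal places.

Neyman allocation: nₕ = n·NₕSₕ / Σⱼ NⱼSⱼ.
Σ NⱼSⱼ = 15384·153 + 10905·72 + 21580·186 = 7.152792 × 10^6.
n_{Rural} = 1231·21580·186 / (7.152792 × 10^6) = 690.79.

690.79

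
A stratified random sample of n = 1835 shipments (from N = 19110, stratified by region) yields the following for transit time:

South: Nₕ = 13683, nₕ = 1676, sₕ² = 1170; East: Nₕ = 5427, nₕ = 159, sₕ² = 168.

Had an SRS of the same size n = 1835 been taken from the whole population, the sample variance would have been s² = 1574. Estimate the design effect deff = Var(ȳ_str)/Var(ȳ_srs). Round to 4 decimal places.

0.5117

Var(ȳ_str) = Σ Wₕ²(1−fₕ)sₕ²/nₕ with Wₕ = Nₕ/19110:
  South: (13683/19110)²·(1−1676/13683)·1170/1676 = 0.31405543
  East: (5427/19110)²·(1−159/5427)·168/159 = 0.082717304
  → Var(ȳ_str) = 0.39677273.
Var(ȳ_srs) = (1 − 1835/19110)·1574/1835 = 0.77540041.
deff = 0.39677273 / 0.77540041 = 0.5117.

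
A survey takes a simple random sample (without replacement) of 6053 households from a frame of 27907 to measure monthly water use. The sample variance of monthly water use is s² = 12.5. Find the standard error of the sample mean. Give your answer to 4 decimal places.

0.0402

Under SRS without replacement, Var(ȳ) = (1 − f)·s²/n with f = n/N = 6053/27907 = 0.21689899.
Var(ȳ) = (1 − 0.21689899)·12.5/6053 = 0.78310101·0.0020650917 = 0.0016171754.
SE(ȳ) = √(0.0016171754) = 0.0402.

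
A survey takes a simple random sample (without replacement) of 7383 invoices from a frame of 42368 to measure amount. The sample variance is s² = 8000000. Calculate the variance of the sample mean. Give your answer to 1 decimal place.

894.7

Under SRS without replacement, Var(ȳ) = (1 − f)·s²/n with f = n/N = 7383/42368 = 0.17425887.
Var(ȳ) = (1 − 0.17425887)·8000000/7383 = 0.82574113·1083.5704 = 894.74861.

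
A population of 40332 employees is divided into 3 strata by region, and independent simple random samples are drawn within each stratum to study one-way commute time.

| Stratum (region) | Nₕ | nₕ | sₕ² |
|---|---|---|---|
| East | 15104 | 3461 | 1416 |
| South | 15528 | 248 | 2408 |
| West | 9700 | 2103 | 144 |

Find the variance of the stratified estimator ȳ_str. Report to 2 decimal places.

Var(ȳ_str) = Σₕ Wₕ²(1 − fₕ)sₕ²/nₕ with Wₕ = Nₕ/N, N = 40332.
East: Wₕ = 0.37449172; term = 0.37449172²·(1 − 0.22914460)·1416/3461 = 0.044230211.
South: Wₕ = 0.38500446; term = 0.38500446²·(1 − 0.01597115)·2408/248 = 1.4162638.
West: Wₕ = 0.24050382; term = 0.24050382²·(1 − 0.21680412)·144/2103 = 0.0031019698.
Sum = 1.463596.

1.46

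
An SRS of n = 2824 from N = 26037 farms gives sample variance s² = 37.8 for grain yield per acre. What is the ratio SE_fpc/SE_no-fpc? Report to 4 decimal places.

f = n/N = 2824/26037 = 0.10846104.
SE_no-fpc = √(s²/n) = 0.11569472; SE_fpc = √((1−f)s²/n) = 0.10924051.
Ratio = √(1−f) = 0.94421341.

0.9442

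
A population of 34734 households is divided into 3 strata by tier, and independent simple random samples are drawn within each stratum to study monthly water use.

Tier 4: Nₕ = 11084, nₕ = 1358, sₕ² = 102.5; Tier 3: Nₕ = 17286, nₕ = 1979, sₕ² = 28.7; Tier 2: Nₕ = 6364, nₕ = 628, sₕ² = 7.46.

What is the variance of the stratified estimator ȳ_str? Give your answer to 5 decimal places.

Var(ȳ_str) = Σₕ Wₕ²(1 − fₕ)sₕ²/nₕ with Wₕ = Nₕ/N, N = 34734.
Tier 4: Wₕ = 0.31911096; term = 0.31911096²·(1 − 0.12251895)·102.5/1358 = 0.0067444304.
Tier 3: Wₕ = 0.49766799; term = 0.49766799²·(1 − 0.11448571)·28.7/1979 = 0.0031806149.
Tier 2: Wₕ = 0.18322105; term = 0.18322105²·(1 − 0.09868008)·7.46/628 = 3.5942551 × 10^-4.
Sum = 0.010284471.

0.01028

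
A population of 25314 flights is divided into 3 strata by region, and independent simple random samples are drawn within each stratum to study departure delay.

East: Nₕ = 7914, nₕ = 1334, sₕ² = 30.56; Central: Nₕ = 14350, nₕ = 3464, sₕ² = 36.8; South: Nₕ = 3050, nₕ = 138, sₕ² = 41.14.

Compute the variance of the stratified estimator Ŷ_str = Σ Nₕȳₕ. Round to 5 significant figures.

Var(Ŷ_str) = Σₕ Nₕ²(1 − fₕ)sₕ²/nₕ.
East: 7914²·(1 − 1334/7914)·30.56/1334 = 1.1929424 × 10^6.
Central: 14350²·(1 − 3464/14350)·36.8/3464 = 1.6595493 × 10^6.
South: 3050²·(1 − 138/3050)·41.14/138 = 2.6477466 × 10^6.
Sum = 5.5002383 × 10^6.

5.5002 × 10^6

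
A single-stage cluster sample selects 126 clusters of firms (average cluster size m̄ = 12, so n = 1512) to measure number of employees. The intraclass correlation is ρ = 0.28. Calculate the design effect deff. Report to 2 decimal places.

deff = 1 + (12 − 1)·0.28 = 1 + 3.08 = 4.08.

4.08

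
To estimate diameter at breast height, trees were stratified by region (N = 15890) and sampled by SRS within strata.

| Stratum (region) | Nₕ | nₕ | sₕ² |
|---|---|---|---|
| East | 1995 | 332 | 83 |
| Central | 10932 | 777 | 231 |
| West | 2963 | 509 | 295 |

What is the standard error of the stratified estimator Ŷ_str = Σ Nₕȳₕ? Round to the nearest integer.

Var(Ŷ_str) = Σₕ Nₕ²(1 − fₕ)sₕ²/nₕ.
East: 1995²·(1 − 332/1995)·83/332 = 829421.25.
Central: 10932²·(1 − 777/10932)·231/777 = 3.3004299 × 10^7.
West: 2963²·(1 − 509/2963)·295/509 = 4.2141544 × 10^6.
Sum = 3.8047875 × 10^7.
SE = √(3.8047875 × 10^7) = 6168.

6168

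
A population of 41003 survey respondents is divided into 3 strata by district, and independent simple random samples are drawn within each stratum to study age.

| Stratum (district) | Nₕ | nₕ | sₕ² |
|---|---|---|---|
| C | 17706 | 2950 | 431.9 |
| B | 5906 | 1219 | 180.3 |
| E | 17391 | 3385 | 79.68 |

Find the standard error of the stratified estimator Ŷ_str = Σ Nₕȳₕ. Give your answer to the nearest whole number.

6934

Var(Ŷ_str) = Σₕ Nₕ²(1 − fₕ)sₕ²/nₕ.
C: 17706²·(1 − 2950/17706)·431.9/2950 = 3.8251661 × 10^7.
B: 5906²·(1 − 1219/5906)·180.3/1219 = 4.0943071 × 10^6.
E: 17391²·(1 − 3385/17391)·79.68/3385 = 5.7336256 × 10^6.
Sum = 4.8079594 × 10^7.
SE = √(4.8079594 × 10^7) = 6934.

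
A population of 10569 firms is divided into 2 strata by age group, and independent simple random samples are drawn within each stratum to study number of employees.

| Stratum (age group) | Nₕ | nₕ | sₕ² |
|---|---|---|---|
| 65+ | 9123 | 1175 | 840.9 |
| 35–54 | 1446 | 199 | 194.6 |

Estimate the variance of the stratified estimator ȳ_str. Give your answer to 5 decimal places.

Var(ȳ_str) = Σₕ Wₕ²(1 − fₕ)sₕ²/nₕ with Wₕ = Nₕ/N, N = 10569.
65+: Wₕ = 0.86318479; term = 0.86318479²·(1 − 0.12879535)·840.9/1175 = 0.46455188.
35–54: Wₕ = 0.13681521; term = 0.13681521²·(1 − 0.13762102)·194.6/199 = 0.015785441.
Sum = 0.48033732.

0.48034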